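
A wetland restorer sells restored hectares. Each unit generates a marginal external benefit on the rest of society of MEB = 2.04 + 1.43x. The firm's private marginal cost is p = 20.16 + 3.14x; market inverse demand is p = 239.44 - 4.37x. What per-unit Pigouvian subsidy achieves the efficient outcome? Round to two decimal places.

subsidy = 54.09 per unit

Social marginal cost = private MC − MEB = 18.12 + 1.71x.
Set SMC = demand: 18.12 + 1.71x = 239.44 - 4.37x → x* = 36.4013.
The Pigouvian subsidy equals MEB at x*: 2.04 + 1.43×36.4013 = 54.0939.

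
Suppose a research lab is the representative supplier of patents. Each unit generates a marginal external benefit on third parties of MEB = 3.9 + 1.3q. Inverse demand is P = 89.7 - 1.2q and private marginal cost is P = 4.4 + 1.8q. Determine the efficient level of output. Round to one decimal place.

Social marginal cost = private MC − MEB = 0.5 + 0.5q.
Set SMC = demand: 0.5 + 0.5q = 89.7 - 1.2q → q* = 52.4706.

q* = 52.5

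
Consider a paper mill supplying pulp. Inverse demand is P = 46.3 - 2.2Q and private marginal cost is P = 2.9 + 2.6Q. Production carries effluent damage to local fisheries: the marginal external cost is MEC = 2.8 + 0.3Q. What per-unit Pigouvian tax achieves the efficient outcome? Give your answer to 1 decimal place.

Social marginal cost = private MC + MEC = 5.7 + 2.9Q.
Set SMC = demand: 5.7 + 2.9Q = 46.3 - 2.2Q → Q* = 7.9608.
The Pigouvian tax equals MEC at Q*: 2.8 + 0.3×7.9608 = 5.1882.

tax = 5.2 per unit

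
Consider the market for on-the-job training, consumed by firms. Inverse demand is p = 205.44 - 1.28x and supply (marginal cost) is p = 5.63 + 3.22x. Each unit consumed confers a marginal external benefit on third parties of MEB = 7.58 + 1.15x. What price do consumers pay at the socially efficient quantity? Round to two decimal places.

Social marginal benefit = demand + MEB = 213.02 - 0.13x.
Set SMB = MC: 213.02 - 0.13x = 5.63 + 3.22x → x* = 61.9075.
Consumer price on the demand curve at x*: 205.44 − 1.28×61.9075 = 126.1984.

P = 126.20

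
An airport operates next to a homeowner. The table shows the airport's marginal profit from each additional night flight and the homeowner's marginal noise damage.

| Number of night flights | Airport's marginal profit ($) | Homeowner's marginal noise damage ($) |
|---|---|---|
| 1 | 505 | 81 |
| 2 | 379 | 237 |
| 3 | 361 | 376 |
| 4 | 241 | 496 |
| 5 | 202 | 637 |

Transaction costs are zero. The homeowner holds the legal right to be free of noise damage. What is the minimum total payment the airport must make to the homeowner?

$318

Efficient level: marginal profit ≥ marginal noise damage through level 2, so k* = 2.
With the homeowner holding the right, the airport must at least compensate total damage at k*: 81 + 237 = 318.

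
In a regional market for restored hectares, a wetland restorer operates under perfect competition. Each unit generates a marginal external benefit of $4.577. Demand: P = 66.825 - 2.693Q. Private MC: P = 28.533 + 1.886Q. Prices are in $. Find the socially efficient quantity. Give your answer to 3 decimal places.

Social marginal cost = private MC − MEB = 23.956 + 1.886Q.
Set SMC = demand: 23.956 + 1.886Q = 66.825 - 2.693Q → Q* = 9.3621.

Q* = 9.362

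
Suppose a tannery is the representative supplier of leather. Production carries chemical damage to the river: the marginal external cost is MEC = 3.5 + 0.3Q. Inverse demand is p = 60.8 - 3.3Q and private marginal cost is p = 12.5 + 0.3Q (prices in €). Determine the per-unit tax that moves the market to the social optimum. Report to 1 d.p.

Social marginal cost = private MC + MEC = 16.0 + 0.6Q.
Set SMC = demand: 16.0 + 0.6Q = 60.8 - 3.3Q → Q* = 11.4872.
The Pigouvian tax equals MEC at Q*: 3.5 + 0.3×11.4872 = 6.9462.

tax = €6.9 per unit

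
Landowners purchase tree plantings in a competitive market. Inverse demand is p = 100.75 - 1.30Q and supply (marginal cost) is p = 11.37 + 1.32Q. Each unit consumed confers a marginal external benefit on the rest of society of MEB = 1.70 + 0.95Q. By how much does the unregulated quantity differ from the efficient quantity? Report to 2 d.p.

Market equilibrium (private): 11.37 + 1.32Q = 100.75 - 1.30Q → Q_m = 34.1145.
Social marginal benefit = demand + MEB = 102.45 - 0.35Q.
Set SMB = MC: 102.45 - 0.35Q = 11.37 + 1.32Q → Q* = 54.5389.
Gap = |34.1145 − 54.5389| = 20.4244.

20.42 units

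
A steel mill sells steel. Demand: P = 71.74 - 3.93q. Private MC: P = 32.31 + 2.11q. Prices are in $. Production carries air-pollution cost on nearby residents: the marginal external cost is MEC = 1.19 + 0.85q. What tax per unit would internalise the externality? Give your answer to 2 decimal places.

tax = $5.91 per unit

Social marginal cost = private MC + MEC = 33.50 + 2.96q.
Set SMC = demand: 33.50 + 2.96q = 71.74 - 3.93q → q* = 5.5501.
The Pigouvian tax equals MEC at q*: 1.19 + 0.85×5.5501 = 5.9076.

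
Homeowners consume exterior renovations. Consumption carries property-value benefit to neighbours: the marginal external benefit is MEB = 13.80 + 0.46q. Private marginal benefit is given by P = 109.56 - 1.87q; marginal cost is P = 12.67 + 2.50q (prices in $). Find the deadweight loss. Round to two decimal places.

Market equilibrium (private): 12.67 + 2.50q = 109.56 - 1.87q → q_m = 22.1716.
Social marginal benefit = demand + MEB = 123.36 - 1.41q.
Set SMB = MC: 123.36 - 1.41q = 12.67 + 2.50q → q* = 28.3095.
Between q* and q_m the wedge SMB − MC runs linearly from 0 to MEB(q_m), so the loss is a triangle.
DWL = ½ × 6.1379 × 23.9989 = 73.6514.

DWL = $73.65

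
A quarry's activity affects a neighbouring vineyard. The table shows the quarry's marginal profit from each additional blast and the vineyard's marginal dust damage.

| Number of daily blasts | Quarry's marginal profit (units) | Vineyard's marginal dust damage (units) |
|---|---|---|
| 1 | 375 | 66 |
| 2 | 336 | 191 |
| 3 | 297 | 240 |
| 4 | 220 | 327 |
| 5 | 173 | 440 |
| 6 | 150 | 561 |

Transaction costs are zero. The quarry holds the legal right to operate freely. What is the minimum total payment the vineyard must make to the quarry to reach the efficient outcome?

Left alone the quarry would choose level 6 (marginal profit stays positive).
Efficient level: k* = 3 (marginal profit ≥ marginal dust damage through 3).
The vineyard must at least cover the quarry's forgone profit from cutting 6→3: 220 + 173 + 150 = 543.

543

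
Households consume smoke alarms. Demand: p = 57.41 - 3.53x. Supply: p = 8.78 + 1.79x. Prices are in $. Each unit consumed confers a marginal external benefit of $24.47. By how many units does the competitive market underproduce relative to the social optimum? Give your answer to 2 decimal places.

Market equilibrium (private): 8.78 + 1.79x = 57.41 - 3.53x → x_m = 9.1410.
Social marginal benefit = demand + MEB = 81.88 - 3.53x.
Set SMB = MC: 81.88 - 3.53x = 8.78 + 1.79x → x* = 13.7406.
Gap = |9.1410 − 13.7406| = 4.5996.

4.60 units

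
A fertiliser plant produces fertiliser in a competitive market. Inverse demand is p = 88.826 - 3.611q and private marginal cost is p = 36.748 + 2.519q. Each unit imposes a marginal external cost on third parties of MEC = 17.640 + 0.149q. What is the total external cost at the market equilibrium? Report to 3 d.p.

Market equilibrium (private): 36.748 + 2.519q = 88.826 - 3.611q → q_m = 8.4956.
Total external cost = ∫₀^{q_m} (17.640 + 0.149q) dq = 17.640×8.4956 + ½×0.149×8.4956² = 155.2394.

155.239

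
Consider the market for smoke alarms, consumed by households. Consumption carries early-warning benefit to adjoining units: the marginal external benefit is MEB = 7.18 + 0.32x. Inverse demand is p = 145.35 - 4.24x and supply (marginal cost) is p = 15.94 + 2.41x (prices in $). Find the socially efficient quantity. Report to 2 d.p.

x* = 21.58

Social marginal benefit = demand + MEB = 152.53 - 3.92x.
Set SMB = MC: 152.53 - 3.92x = 15.94 + 2.41x → x* = 21.5782.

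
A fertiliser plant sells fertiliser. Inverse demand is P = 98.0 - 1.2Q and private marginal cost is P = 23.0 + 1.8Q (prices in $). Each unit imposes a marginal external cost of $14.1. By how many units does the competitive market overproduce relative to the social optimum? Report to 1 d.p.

Market equilibrium (private): 23.0 + 1.8Q = 98.0 - 1.2Q → Q_m = 25.0000.
Social marginal cost = private MC + MEC = 37.1 + 1.8Q.
Set SMC = demand: 37.1 + 1.8Q = 98.0 - 1.2Q → Q* = 20.3000.
Gap = |25.0000 − 20.3000| = 4.7000.

4.7 units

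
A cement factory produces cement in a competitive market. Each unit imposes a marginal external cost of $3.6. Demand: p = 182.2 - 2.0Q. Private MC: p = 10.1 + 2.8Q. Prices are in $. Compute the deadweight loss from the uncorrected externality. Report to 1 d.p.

Market equilibrium (private): 10.1 + 2.8Q = 182.2 - 2.0Q → Q_m = 35.8542.
Social marginal cost = private MC + MEC = 13.7 + 2.8Q.
Set SMC = demand: 13.7 + 2.8Q = 182.2 - 2.0Q → Q* = 35.1042.
The loss is the area between SMC and demand from Q* to Q_m; with linear curves that's a triangle of height MEC(Q_m).
DWL = ½ × 0.7500 × 3.6000 = 1.3500.

DWL = $1.4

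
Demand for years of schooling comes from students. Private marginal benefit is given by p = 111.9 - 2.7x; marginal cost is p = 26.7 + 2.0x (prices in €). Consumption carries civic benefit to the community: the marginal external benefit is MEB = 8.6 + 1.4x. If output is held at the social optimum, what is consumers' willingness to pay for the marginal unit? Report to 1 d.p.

P = €35.2

Social marginal benefit = demand + MEB = 120.5 - 1.3x.
Set SMB = MC: 120.5 - 1.3x = 26.7 + 2.0x → x* = 28.4242.
Consumer price on the demand curve at x*: 111.9 − 2.7×28.4242 = 35.1547.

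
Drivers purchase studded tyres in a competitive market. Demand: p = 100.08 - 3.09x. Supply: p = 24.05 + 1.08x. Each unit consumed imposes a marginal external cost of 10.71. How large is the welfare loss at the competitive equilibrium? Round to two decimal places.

Market equilibrium (private): 24.05 + 1.08x = 100.08 - 3.09x → x_m = 18.2326.
Social marginal benefit = demand − MEC = 89.37 - 3.09x.
Set SMB = MC: 89.37 - 3.09x = 24.05 + 1.08x → x* = 15.6643.
The welfare-loss triangle has base |x_m − x*| and height MEC(x_m) (the vertical gap between SMB and MC is zero at x* and MEC at x_m).
DWL = ½ × 2.5683 × 10.7100 = 13.7532.

DWL = 13.75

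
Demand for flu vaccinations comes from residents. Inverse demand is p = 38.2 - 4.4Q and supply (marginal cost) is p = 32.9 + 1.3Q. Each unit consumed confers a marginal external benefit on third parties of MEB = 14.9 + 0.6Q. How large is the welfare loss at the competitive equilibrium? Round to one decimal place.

Market equilibrium (private): 32.9 + 1.3Q = 38.2 - 4.4Q → Q_m = 0.9298.
Social marginal benefit = demand + MEB = 53.1 - 3.8Q.
Set SMB = MC: 53.1 - 3.8Q = 32.9 + 1.3Q → Q* = 3.9608.
The welfare-loss triangle has base |Q_m − Q*| and height MEB(Q_m) (the vertical gap between SMB and MC is zero at Q* and MEB at Q_m).
DWL = ½ × 3.0310 × 15.4579 = 23.4264.

DWL = 23.4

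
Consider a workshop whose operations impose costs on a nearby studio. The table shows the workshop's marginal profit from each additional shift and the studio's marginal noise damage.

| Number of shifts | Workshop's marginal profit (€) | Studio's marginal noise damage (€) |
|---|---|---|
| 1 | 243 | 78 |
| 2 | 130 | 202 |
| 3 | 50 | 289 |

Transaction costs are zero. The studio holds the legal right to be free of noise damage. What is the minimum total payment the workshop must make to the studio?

Efficient level: marginal profit ≥ marginal noise damage through level 1, so k* = 1.
With the studio holding the right, the workshop must at least compensate total damage at k*: 78 = 78.

€78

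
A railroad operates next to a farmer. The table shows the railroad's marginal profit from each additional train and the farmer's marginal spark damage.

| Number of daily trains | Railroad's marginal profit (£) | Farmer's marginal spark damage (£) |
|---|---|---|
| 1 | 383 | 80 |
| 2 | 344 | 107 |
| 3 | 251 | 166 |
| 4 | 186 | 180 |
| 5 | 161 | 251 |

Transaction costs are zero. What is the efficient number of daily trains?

Bargaining reaches the level where marginal profit last exceeds marginal spark damage.
That holds through level 4 (186 ≥ 180) but not at 5 (161 < 251).

4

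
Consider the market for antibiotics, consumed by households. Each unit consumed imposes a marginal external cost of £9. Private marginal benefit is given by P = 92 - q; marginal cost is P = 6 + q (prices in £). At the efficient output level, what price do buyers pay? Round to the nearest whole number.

P = £54

Social marginal benefit = demand − MEC = 83 - q.
Set SMB = MC: 83 - q = 6 + q → q* = 38.5000.
Consumer price on the demand curve at q*: 92 − 1×38.5000 = 53.5000.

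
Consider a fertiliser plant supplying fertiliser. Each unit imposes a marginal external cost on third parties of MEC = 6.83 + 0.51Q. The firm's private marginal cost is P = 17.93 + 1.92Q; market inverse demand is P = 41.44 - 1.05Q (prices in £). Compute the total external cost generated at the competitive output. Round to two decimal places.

£70.04

Market equilibrium (private): 17.93 + 1.92Q = 41.44 - 1.05Q → Q_m = 7.9158.
Total external cost = ∫₀^{Q_m} (6.83 + 0.51Q) dQ = 6.83×7.9158 + ½×0.51×7.9158² = 70.0432.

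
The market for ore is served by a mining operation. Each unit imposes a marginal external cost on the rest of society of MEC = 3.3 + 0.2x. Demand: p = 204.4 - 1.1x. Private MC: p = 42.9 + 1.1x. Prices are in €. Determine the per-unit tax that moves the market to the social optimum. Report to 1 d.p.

Social marginal cost = private MC + MEC = 46.2 + 1.3x.
Set SMC = demand: 46.2 + 1.3x = 204.4 - 1.1x → x* = 65.9167.
The Pigouvian tax equals MEC at x*: 3.3 + 0.2×65.9167 = 16.4833.

tax = €16.5 per unit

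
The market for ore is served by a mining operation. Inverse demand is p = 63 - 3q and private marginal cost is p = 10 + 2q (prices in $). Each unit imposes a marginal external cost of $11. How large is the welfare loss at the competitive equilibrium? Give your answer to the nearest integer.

DWL = $12

Market equilibrium (private): 10 + 2q = 63 - 3q → q_m = 10.6000.
Social marginal cost = private MC + MEC = 21 + 2q.
Set SMC = demand: 21 + 2q = 63 - 3q → q* = 8.4000.
Between q* and q_m the wedge SMC − demand runs linearly from 0 to MEC(q_m), so the loss is a triangle.
DWL = ½ × 2.2000 × 11.0000 = 12.1000.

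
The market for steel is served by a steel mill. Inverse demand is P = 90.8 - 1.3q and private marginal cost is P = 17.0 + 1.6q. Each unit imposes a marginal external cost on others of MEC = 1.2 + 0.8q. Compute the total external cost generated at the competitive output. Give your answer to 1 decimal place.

Market equilibrium (private): 17.0 + 1.6q = 90.8 - 1.3q → q_m = 25.4483.
Total external cost = ∫₀^{q_m} (1.2 + 0.8q) dq = 1.2×25.4483 + ½×0.8×25.4483² = 289.5843.

289.6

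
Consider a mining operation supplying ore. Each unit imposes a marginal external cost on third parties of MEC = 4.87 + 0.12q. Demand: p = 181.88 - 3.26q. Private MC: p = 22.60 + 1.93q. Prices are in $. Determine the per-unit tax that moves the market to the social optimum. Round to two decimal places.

Social marginal cost = private MC + MEC = 27.47 + 2.05q.
Set SMC = demand: 27.47 + 2.05q = 181.88 - 3.26q → q* = 29.0791.
The Pigouvian tax equals MEC at q*: 4.87 + 0.12×29.0791 = 8.3595.

tax = $8.36 per unit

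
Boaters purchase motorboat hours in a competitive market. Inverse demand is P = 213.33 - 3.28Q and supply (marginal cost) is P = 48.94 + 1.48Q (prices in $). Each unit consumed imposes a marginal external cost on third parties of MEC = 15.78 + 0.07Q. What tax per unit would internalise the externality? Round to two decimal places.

tax = $17.93 per unit

Social marginal benefit = demand − MEC = 197.55 - 3.35Q.
Set SMB = MC: 197.55 - 3.35Q = 48.94 + 1.48Q → Q* = 30.7681.
The Pigouvian tax equals MEC at Q*: 15.78 + 0.07×30.7681 = 17.9338.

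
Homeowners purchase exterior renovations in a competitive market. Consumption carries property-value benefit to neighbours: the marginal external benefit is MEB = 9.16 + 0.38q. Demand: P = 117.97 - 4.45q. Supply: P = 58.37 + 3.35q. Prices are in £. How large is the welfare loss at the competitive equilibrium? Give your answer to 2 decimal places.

Market equilibrium (private): 58.37 + 3.35q = 117.97 - 4.45q → q_m = 7.6410.
Social marginal benefit = demand + MEB = 127.13 - 4.07q.
Set SMB = MC: 127.13 - 4.07q = 58.37 + 3.35q → q* = 9.2668.
The welfare-loss triangle has base |q_m − q*| and height MEB(q_m) (the vertical gap between SMB and MC is zero at q* and MEB at q_m).
DWL = ½ × 1.6258 × 12.0636 = 9.8065.

DWL = £9.81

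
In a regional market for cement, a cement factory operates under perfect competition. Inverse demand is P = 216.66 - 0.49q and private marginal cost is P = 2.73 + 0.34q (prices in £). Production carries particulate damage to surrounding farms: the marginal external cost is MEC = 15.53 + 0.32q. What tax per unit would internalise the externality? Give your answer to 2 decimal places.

tax = £70.74 per unit

Social marginal cost = private MC + MEC = 18.26 + 0.66q.
Set SMC = demand: 18.26 + 0.66q = 216.66 - 0.49q → q* = 172.5217.
The Pigouvian tax equals MEC at q*: 15.53 + 0.32×172.5217 = 70.7369.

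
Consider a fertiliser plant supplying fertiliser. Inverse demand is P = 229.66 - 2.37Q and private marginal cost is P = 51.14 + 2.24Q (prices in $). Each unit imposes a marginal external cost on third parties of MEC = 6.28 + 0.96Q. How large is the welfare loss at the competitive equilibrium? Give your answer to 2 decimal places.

DWL = $169.51

Market equilibrium (private): 51.14 + 2.24Q = 229.66 - 2.37Q → Q_m = 38.7245.
Social marginal cost = private MC + MEC = 57.42 + 3.20Q.
Set SMC = demand: 57.42 + 3.20Q = 229.66 - 2.37Q → Q* = 30.9228.
The welfare-loss triangle has base |Q_m − Q*| and height MEC(Q_m) (the vertical gap between SMC and demand is zero at Q* and MEC at Q_m).
DWL = ½ × 7.8017 × 43.4555 = 169.5134.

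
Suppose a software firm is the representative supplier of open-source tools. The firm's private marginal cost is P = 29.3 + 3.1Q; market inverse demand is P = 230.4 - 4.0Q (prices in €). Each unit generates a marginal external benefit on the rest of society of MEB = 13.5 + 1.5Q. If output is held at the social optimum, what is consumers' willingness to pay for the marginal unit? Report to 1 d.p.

P = €77.1

Social marginal cost = private MC − MEB = 15.8 + 1.6Q.
Set SMC = demand: 15.8 + 1.6Q = 230.4 - 4.0Q → Q* = 38.3214.
Consumer price on the demand curve at Q*: 230.4 − 4.0×38.3214 = 77.1144.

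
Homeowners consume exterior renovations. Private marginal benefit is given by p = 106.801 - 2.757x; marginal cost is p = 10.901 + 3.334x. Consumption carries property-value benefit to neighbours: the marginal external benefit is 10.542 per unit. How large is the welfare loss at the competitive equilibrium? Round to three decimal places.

DWL = 9.123

Market equilibrium (private): 10.901 + 3.334x = 106.801 - 2.757x → x_m = 15.7445.
Social marginal benefit = demand + MEB = 117.343 - 2.757x.
Set SMB = MC: 117.343 - 2.757x = 10.901 + 3.334x → x* = 17.4753.
Between x* and x_m the wedge SMB − MC runs linearly from 0 to MEB(x_m), so the loss is a triangle.
DWL = ½ × 1.7308 × 10.5420 = 9.1230.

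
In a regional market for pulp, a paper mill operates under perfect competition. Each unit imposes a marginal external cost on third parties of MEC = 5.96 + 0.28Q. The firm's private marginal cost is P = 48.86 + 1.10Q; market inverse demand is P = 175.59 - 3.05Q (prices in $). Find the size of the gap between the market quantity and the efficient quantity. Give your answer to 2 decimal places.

3.28 units

Market equilibrium (private): 48.86 + 1.10Q = 175.59 - 3.05Q → Q_m = 30.5373.
Social marginal cost = private MC + MEC = 54.82 + 1.38Q.
Set SMC = demand: 54.82 + 1.38Q = 175.59 - 3.05Q → Q* = 27.2619.
Gap = |30.5373 − 27.2619| = 3.2754.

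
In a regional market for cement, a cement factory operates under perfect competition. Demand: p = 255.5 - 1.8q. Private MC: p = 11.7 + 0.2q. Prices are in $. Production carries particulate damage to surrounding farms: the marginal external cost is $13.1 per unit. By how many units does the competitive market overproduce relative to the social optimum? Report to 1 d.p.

6.6 units

Market equilibrium (private): 11.7 + 0.2q = 255.5 - 1.8q → q_m = 121.9000.
Social marginal cost = private MC + MEC = 24.8 + 0.2q.
Set SMC = demand: 24.8 + 0.2q = 255.5 - 1.8q → q* = 115.3500.
Gap = |121.9000 − 115.3500| = 6.5500.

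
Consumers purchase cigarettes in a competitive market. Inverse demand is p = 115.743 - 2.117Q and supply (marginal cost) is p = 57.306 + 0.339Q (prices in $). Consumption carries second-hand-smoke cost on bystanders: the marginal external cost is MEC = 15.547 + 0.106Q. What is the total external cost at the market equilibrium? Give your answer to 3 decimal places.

Market equilibrium (private): 57.306 + 0.339Q = 115.743 - 2.117Q → Q_m = 23.7936.
Total external cost = ∫₀^{Q_m} (15.547 + 0.106Q) dQ = 15.547×23.7936 + ½×0.106×23.7936² = 399.9243.

$399.924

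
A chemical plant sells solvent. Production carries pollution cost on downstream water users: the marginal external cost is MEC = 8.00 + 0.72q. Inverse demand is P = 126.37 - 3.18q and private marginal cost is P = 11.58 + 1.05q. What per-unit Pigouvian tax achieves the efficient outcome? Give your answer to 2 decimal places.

Social marginal cost = private MC + MEC = 19.58 + 1.77q.
Set SMC = demand: 19.58 + 1.77q = 126.37 - 3.18q → q* = 21.5737.
The Pigouvian tax equals MEC at q*: 8.00 + 0.72×21.5737 = 23.5331.

tax = 23.53 per unit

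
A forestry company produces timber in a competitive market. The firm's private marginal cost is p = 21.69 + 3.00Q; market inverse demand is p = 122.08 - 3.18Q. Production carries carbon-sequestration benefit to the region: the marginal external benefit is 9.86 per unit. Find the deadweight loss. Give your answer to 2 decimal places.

Market equilibrium (private): 21.69 + 3.00Q = 122.08 - 3.18Q → Q_m = 16.2443.
Social marginal cost = private MC − MEB = 11.83 + 3.00Q.
Set SMC = demand: 11.83 + 3.00Q = 122.08 - 3.18Q → Q* = 17.8398.
The welfare-loss triangle has base |Q_m − Q*| and height MEB(Q_m) (the vertical gap between SMC and demand is zero at Q* and MEB at Q_m).
DWL = ½ × 1.5955 × 9.8600 = 7.8658.

DWL = 7.87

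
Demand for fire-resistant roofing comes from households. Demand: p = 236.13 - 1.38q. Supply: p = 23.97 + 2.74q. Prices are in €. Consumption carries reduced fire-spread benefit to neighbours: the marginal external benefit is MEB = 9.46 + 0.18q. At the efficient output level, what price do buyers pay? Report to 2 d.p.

P = €158.51

Social marginal benefit = demand + MEB = 245.59 - 1.20q.
Set SMB = MC: 245.59 - 1.20q = 23.97 + 2.74q → q* = 56.2487.
Consumer price on the demand curve at q*: 236.13 − 1.38×56.2487 = 158.5068.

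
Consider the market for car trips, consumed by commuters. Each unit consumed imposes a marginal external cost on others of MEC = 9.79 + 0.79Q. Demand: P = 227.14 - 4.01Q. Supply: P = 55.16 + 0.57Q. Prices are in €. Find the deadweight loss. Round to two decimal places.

Market equilibrium (private): 55.16 + 0.57Q = 227.14 - 4.01Q → Q_m = 37.5502.
Social marginal benefit = demand − MEC = 217.35 - 4.80Q.
Set SMB = MC: 217.35 - 4.80Q = 55.16 + 0.57Q → Q* = 30.2030.
Between Q* and Q_m the wedge MC − SMB runs linearly from 0 to MEC(Q_m), so the loss is a triangle.
DWL = ½ × 7.3472 × 39.4547 = 144.9408.

DWL = €144.94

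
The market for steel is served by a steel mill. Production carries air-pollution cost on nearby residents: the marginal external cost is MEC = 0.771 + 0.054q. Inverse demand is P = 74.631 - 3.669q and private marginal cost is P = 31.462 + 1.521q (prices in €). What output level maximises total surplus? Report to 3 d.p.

Social marginal cost = private MC + MEC = 32.233 + 1.575q.
Set SMC = demand: 32.233 + 1.575q = 74.631 - 3.669q → q* = 8.0850.

q* = 8.085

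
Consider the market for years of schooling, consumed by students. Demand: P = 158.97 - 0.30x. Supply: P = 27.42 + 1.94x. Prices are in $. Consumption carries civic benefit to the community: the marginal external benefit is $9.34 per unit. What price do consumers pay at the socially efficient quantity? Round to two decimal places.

Social marginal benefit = demand + MEB = 168.31 - 0.30x.
Set SMB = MC: 168.31 - 0.30x = 27.42 + 1.94x → x* = 62.8973.
Consumer price on the demand curve at x*: 158.97 − 0.30×62.8973 = 140.1008.

P = $140.10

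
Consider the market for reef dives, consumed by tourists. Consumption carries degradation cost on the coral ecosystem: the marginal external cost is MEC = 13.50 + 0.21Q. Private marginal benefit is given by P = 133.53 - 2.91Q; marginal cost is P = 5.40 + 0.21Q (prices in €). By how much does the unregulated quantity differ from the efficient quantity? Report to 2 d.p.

6.64 units

Market equilibrium (private): 5.40 + 0.21Q = 133.53 - 2.91Q → Q_m = 41.0673.
Social marginal benefit = demand − MEC = 120.03 - 3.12Q.
Set SMB = MC: 120.03 - 3.12Q = 5.40 + 0.21Q → Q* = 34.4234.
Gap = |41.0673 − 34.4234| = 6.6439.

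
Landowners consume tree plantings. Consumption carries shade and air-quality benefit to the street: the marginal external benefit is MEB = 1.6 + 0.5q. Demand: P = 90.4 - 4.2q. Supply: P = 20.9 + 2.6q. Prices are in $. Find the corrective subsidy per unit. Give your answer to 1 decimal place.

subsidy = $7.2 per unit

Social marginal benefit = demand + MEB = 92.0 - 3.7q.
Set SMB = MC: 92.0 - 3.7q = 20.9 + 2.6q → q* = 11.2857.
The Pigouvian subsidy equals MEB at q*: 1.6 + 0.5×11.2857 = 7.2429.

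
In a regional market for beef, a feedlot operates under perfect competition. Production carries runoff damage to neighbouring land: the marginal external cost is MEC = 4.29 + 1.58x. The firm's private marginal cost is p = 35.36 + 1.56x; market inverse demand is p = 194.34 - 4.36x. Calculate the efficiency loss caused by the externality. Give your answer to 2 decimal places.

DWL = 145.52

Market equilibrium (private): 35.36 + 1.56x = 194.34 - 4.36x → x_m = 26.8547.
Social marginal cost = private MC + MEC = 39.65 + 3.14x.
Set SMC = demand: 39.65 + 3.14x = 194.34 - 4.36x → x* = 20.6253.
The welfare-loss triangle has base |x_m − x*| and height MEC(x_m) (the vertical gap between SMC and demand is zero at x* and MEC at x_m).
DWL = ½ × 6.2294 × 46.7205 = 145.5203.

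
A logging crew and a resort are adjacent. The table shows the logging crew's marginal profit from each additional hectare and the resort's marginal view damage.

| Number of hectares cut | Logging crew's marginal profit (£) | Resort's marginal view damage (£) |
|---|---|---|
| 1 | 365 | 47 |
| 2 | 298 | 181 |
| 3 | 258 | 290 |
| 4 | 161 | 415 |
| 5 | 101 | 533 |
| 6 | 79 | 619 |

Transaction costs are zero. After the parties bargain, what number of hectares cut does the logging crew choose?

2

Bargaining reaches the level where marginal profit last exceeds marginal view damage.
That holds through level 2 (298 ≥ 181) but not at 3 (258 < 290).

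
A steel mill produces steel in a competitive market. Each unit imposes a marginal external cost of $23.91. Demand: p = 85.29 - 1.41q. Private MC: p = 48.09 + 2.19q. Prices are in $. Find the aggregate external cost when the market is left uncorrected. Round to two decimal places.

$247.07

Market equilibrium (private): 48.09 + 2.19q = 85.29 - 1.41q → q_m = 10.3333.
Total external cost = MEC × q_m = 23.91 × 10.3333 = 247.0692.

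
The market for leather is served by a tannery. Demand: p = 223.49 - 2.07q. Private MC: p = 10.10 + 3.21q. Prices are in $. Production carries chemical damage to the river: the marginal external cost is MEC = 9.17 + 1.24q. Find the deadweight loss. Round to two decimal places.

Market equilibrium (private): 10.10 + 3.21q = 223.49 - 2.07q → q_m = 40.4148.
Social marginal cost = private MC + MEC = 19.27 + 4.45q.
Set SMC = demand: 19.27 + 4.45q = 223.49 - 2.07q → q* = 31.3221.
Between q* and q_m the wedge SMC − demand runs linearly from 0 to MEC(q_m), so the loss is a triangle.
DWL = ½ × 9.0927 × 59.2843 = 269.5272.

DWL = $269.53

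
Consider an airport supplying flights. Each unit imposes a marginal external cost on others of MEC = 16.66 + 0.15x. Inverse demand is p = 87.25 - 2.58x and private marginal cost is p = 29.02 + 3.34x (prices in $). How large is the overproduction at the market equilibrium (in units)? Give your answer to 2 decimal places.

2.99 units

Market equilibrium (private): 29.02 + 3.34x = 87.25 - 2.58x → x_m = 9.8361.
Social marginal cost = private MC + MEC = 45.68 + 3.49x.
Set SMC = demand: 45.68 + 3.49x = 87.25 - 2.58x → x* = 6.8484.
Gap = |9.8361 − 6.8484| = 2.9877.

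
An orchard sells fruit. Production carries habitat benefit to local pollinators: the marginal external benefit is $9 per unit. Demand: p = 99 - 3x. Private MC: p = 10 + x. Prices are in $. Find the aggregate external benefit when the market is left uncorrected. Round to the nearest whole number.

Market equilibrium (private): 10 + x = 99 - 3x → x_m = 22.2500.
Total external benefit = MEB × x_m = 9 × 22.2500 = 200.2500.

$200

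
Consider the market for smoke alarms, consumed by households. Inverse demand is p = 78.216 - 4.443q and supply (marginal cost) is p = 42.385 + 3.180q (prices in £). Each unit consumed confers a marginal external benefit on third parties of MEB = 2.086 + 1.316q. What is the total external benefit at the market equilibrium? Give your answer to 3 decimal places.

£24.343

Market equilibrium (private): 42.385 + 3.180q = 78.216 - 4.443q → q_m = 4.7004.
Total external benefit = ∫₀^{q_m} (2.086 + 1.316q) dq = 2.086×4.7004 + ½×1.316×4.7004² = 24.3427.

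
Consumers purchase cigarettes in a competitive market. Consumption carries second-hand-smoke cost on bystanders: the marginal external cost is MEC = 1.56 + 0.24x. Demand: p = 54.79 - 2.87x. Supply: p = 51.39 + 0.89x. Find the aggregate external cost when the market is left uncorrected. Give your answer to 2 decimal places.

Market equilibrium (private): 51.39 + 0.89x = 54.79 - 2.87x → x_m = 0.9043.
Total external cost = ∫₀^{x_m} (1.56 + 0.24x) dx = 1.56×0.9043 + ½×0.24×0.9043² = 1.5088.

1.51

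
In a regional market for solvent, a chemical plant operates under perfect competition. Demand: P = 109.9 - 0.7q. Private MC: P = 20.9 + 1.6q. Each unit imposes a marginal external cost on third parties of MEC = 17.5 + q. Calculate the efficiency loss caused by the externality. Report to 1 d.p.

Market equilibrium (private): 20.9 + 1.6q = 109.9 - 0.7q → q_m = 38.6957.
Social marginal cost = private MC + MEC = 38.4 + 2.6q.
Set SMC = demand: 38.4 + 2.6q = 109.9 - 0.7q → q* = 21.6667.
The welfare-loss triangle has base |q_m − q*| and height MEC(q_m) (the vertical gap between SMC and demand is zero at q* and MEC at q_m).
DWL = ½ × 17.0290 × 56.1957 = 478.4783.

DWL = 478.5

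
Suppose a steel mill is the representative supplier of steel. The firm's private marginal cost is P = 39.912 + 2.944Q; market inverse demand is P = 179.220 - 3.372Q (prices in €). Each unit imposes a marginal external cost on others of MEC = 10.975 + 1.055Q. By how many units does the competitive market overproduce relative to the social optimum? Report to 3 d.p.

4.646 units

Market equilibrium (private): 39.912 + 2.944Q = 179.220 - 3.372Q → Q_m = 22.0564.
Social marginal cost = private MC + MEC = 50.887 + 3.999Q.
Set SMC = demand: 50.887 + 3.999Q = 179.220 - 3.372Q → Q* = 17.4105.
Gap = |22.0564 − 17.4105| = 4.6459.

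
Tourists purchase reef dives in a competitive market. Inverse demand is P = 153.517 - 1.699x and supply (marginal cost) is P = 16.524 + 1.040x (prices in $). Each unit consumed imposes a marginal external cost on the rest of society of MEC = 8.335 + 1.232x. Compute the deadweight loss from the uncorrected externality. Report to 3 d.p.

DWL = $616.168

Market equilibrium (private): 16.524 + 1.040x = 153.517 - 1.699x → x_m = 50.0157.
Social marginal benefit = demand − MEC = 145.182 - 2.931x.
Set SMB = MC: 145.182 - 2.931x = 16.524 + 1.040x → x* = 32.3994.
Height of the DWL triangle at x_m is MC(x_m) − SMB(x_m) = MEC(x_m) = 69.9543.
DWL = ½ × 17.6163 × 69.9543 = 616.1680.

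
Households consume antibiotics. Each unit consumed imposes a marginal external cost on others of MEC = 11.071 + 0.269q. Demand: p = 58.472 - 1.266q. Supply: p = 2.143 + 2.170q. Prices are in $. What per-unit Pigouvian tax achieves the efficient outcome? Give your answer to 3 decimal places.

Social marginal benefit = demand − MEC = 47.401 - 1.535q.
Set SMB = MC: 47.401 - 1.535q = 2.143 + 2.170q → q* = 12.2154.
The Pigouvian tax equals MEC at q*: 11.071 + 0.269×12.2154 = 14.3569.

tax = $14.357 per unit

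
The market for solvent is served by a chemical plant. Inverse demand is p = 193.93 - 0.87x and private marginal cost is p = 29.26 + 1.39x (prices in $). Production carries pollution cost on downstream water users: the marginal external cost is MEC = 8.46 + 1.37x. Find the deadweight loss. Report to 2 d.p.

DWL = $1615.01

Market equilibrium (private): 29.26 + 1.39x = 193.93 - 0.87x → x_m = 72.8628.
Social marginal cost = private MC + MEC = 37.72 + 2.76x.
Set SMC = demand: 37.72 + 2.76x = 193.93 - 0.87x → x* = 43.0331.
The welfare-loss triangle has base |x_m − x*| and height MEC(x_m) (the vertical gap between SMC and demand is zero at x* and MEC at x_m).
DWL = ½ × 29.8297 × 108.2821 = 1615.0113.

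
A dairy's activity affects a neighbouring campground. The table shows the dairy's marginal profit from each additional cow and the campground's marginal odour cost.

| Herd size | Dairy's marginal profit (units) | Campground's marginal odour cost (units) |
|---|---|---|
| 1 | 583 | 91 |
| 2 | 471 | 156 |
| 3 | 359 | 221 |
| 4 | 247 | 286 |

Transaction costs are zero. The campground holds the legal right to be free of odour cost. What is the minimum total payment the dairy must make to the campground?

Efficient level: marginal profit ≥ marginal odour cost through level 3, so k* = 3.
With the campground holding the right, the dairy must at least compensate total damage at k*: 91 + 156 + 221 = 468.

468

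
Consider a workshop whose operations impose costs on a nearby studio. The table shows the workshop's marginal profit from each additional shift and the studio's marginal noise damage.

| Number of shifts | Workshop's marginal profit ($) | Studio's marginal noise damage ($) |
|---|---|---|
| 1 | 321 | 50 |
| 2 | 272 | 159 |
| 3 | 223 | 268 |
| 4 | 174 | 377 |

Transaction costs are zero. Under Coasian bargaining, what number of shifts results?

Bargaining reaches the level where marginal profit last exceeds marginal noise damage.
That holds through level 2 (272 ≥ 159) but not at 3 (223 < 268).

2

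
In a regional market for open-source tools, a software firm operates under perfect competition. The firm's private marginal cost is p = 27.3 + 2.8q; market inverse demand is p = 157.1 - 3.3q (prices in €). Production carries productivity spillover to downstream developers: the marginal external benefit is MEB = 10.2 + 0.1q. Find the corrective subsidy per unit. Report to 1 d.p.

Social marginal cost = private MC − MEB = 17.1 + 2.7q.
Set SMC = demand: 17.1 + 2.7q = 157.1 - 3.3q → q* = 23.3333.
The Pigouvian subsidy equals MEB at q*: 10.2 + 0.1×23.3333 = 12.5333.

subsidy = €12.5 per unit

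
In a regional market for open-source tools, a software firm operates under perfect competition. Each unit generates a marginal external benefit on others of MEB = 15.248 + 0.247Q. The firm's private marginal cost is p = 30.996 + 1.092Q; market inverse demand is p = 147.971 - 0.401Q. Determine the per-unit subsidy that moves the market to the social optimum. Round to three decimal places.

Social marginal cost = private MC − MEB = 15.748 + 0.845Q.
Set SMC = demand: 15.748 + 0.845Q = 147.971 - 0.401Q → Q* = 106.1180.
The Pigouvian subsidy equals MEB at Q*: 15.248 + 0.247×106.1180 = 41.4591.

subsidy = 41.459 per unit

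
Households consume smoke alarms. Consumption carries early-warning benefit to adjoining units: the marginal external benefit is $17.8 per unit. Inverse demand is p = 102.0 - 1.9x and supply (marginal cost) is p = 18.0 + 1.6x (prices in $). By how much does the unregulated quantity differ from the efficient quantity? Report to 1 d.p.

5.1 units

Market equilibrium (private): 18.0 + 1.6x = 102.0 - 1.9x → x_m = 24.0000.
Social marginal benefit = demand + MEB = 119.8 - 1.9x.
Set SMB = MC: 119.8 - 1.9x = 18.0 + 1.6x → x* = 29.0857.
Gap = |24.0000 − 29.0857| = 5.0857.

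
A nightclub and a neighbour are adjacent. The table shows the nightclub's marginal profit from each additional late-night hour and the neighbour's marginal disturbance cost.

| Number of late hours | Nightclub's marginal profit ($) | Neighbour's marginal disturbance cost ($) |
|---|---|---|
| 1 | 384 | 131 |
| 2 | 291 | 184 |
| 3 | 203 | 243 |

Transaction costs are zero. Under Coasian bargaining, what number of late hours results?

2

Bargaining reaches the level where marginal profit last exceeds marginal disturbance cost.
That holds through level 2 (291 ≥ 184) but not at 3 (203 < 243).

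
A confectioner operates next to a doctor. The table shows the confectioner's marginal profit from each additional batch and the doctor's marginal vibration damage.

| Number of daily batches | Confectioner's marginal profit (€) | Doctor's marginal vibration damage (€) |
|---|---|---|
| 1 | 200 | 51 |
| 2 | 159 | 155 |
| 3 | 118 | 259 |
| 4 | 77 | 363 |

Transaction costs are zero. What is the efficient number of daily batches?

Bargaining reaches the level where marginal profit last exceeds marginal vibration damage.
That holds through level 2 (159 ≥ 155) but not at 3 (118 < 259).

2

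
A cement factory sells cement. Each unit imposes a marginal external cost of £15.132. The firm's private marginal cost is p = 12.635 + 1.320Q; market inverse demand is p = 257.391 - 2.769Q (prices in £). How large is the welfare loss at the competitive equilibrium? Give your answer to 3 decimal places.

DWL = £27.999

Market equilibrium (private): 12.635 + 1.320Q = 257.391 - 2.769Q → Q_m = 59.8572.
Social marginal cost = private MC + MEC = 27.767 + 1.320Q.
Set SMC = demand: 27.767 + 1.320Q = 257.391 - 2.769Q → Q* = 56.1565.
Between Q* and Q_m the wedge SMC − demand runs linearly from 0 to MEC(Q_m), so the loss is a triangle.
DWL = ½ × 3.7007 × 15.1320 = 27.9995.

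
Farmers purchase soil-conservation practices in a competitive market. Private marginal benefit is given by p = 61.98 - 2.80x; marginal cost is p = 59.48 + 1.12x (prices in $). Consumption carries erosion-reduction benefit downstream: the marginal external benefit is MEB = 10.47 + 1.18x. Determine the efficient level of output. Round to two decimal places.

Social marginal benefit = demand + MEB = 72.45 - 1.62x.
Set SMB = MC: 72.45 - 1.62x = 59.48 + 1.12x → x* = 4.7336.

x* = 4.73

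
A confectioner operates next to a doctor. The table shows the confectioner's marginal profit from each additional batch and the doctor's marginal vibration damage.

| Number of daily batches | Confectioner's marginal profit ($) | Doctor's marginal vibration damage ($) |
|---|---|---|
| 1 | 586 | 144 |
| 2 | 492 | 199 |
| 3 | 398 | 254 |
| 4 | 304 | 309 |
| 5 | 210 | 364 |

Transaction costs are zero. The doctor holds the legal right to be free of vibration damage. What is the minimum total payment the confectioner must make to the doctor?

$597

Efficient level: marginal profit ≥ marginal vibration damage through level 3, so k* = 3.
With the doctor holding the right, the confectioner must at least compensate total damage at k*: 144 + 199 + 254 = 597.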